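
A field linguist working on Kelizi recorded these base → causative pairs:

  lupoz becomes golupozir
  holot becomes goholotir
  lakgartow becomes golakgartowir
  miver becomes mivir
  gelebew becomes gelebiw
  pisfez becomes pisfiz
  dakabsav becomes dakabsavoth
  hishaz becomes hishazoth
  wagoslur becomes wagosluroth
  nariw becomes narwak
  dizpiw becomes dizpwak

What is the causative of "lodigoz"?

golodigozir

lakgartow and gelebew both end in -w yet inflect differently (golakgartowir, gelebiw), so the final letter is not what conditions the rule; the last vowel is.
"lodigoz" has last vowel 'o'. The stems whose last vowel is 'o' (lupoz → golupozir, holot → goholotir, lakgartow → golakgartowir) add go- … -ir around the stem.
The other patterns: stems whose last vowel is 'e' change the last vowel to 'i'; stems whose last vowel is 'a' or 'u' add -oth; stems whose last vowel is 'i' delete the last vowel and add -ak.
So lodigoz → golodigozir.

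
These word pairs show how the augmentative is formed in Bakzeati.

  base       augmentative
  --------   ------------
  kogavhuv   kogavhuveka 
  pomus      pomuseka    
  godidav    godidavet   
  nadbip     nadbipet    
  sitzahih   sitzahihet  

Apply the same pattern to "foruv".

kogavhuv and godidav both end in -v yet inflect differently (kogavhuveka, godidavet), so the final letter is not what conditions the rule; the last vowel is.
"foruv" has last vowel 'u'. The stems whose last vowel is 'u' (kogavhuv → kogavhuveka, pomus → pomuseka) add -eka.
The other pattern: stems whose last vowel is 'a' or 'i' add -et.
So foruv → foruveka.

foruveka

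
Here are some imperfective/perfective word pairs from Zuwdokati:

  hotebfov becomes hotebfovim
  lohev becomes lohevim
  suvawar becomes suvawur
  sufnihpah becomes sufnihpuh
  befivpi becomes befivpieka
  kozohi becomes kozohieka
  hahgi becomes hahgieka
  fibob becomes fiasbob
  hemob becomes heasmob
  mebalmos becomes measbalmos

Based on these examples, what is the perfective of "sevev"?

hotebfov and fibob both have last vowel 'o' yet inflect differently (hotebfovim, fiasbob), so the last vowel is not what conditions the rule; the final letter is.
"sevev" ends in -v. The stems ending in -v (hotebfov → hotebfovim, lohev → lohevim) add -im.
The other patterns: stems ending in -h or -r change the last vowel to 'u'; stems ending in -i add -eka; stems ending in -b or -s insert -as- after the first vowel.
So sevev → sevevim.

sevevim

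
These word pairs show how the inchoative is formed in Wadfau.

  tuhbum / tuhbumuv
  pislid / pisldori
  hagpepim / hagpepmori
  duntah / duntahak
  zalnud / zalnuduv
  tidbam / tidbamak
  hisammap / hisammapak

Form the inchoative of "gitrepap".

gitrepapak

"gitrepap" has last vowel 'a'. The stems whose last vowel is 'a' (duntah → duntahak, hisammap → hisammapak, tidbam → tidbamak) add -ak.
The other patterns: stems whose last vowel is 'u' add -uv; stems whose last vowel is 'i' delete the last vowel and add -ori.
So gitrepap → gitrepapak.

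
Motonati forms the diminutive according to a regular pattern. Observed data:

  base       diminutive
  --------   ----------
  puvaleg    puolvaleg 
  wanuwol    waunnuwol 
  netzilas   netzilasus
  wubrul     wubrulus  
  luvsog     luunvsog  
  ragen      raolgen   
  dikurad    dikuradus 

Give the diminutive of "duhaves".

"duhaves" has last vowel 'e'. The stems whose last vowel is 'e' (puvaleg → puolvaleg, ragen → raolgen) insert -ol- after the first vowel.
So duhaves → duolhaves.

duolhaves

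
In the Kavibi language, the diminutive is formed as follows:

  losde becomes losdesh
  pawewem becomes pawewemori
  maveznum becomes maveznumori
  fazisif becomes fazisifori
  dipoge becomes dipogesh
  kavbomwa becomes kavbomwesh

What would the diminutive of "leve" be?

levesh

dipoge and pawewem both have last vowel 'e' yet inflect differently (dipogesh, pawewemori), so the last vowel is not what conditions the rule; whether the stem ends in a vowel or a consonant is.
"leve" ends in a vowel. The stems ending in a vowel (dipoge → dipogesh, losde → losdesh, kavbomwa → kavbomwesh) drop the final letter and add -esh.
The other pattern: stems ending in a consonant add -ori.
So leve → levesh.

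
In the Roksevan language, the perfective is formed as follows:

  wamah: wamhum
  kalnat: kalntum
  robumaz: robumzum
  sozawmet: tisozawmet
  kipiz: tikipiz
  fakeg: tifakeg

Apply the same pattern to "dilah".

"dilah" has last vowel 'a'. The stems whose last vowel is 'a' (wamah → wamhum, kalnat → kalntum, robumaz → robumzum) delete the last vowel and add -um.
So dilah → dilhum.

dilhum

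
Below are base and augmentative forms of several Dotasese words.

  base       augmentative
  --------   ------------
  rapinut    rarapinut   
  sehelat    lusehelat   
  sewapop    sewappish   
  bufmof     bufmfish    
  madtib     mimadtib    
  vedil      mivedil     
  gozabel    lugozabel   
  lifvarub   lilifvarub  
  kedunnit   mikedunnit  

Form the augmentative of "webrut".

wewebrut

sehelat and rapinut both end in -t yet inflect differently (lusehelat, rarapinut), so the final letter is not what conditions the rule; the last vowel is.
"webrut" has last vowel 'u'. The stems whose last vowel is 'u' (lifvarub → lilifvarub, rapinut → rarapinut) repeat the first consonant+vowel as a prefix.
So webrut → wewebrut.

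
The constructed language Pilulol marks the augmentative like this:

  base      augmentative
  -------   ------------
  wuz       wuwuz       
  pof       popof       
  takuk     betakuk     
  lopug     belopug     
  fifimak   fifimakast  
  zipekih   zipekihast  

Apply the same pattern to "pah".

takuk and fifimak both end in -k yet inflect differently (betakuk, fifimakast), so the final letter is not what conditions the rule; the number of vowels is.
"pah" has 1 vowel. The stems with 1 vowel (wuz → wuwuz, pof → popof) repeat the first consonant+vowel as a prefix.
So pah → papah.

papah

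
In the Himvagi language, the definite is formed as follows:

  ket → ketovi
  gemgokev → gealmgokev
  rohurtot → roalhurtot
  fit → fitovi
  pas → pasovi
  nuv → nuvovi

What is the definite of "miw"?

miwovi

fit and rohurtot both end in -t yet inflect differently (fitovi, roalhurtot), so the final letter is not what conditions the rule; the number of vowels is.
"miw" has 1 vowel. The stems with 1 vowel (fit → fitovi, nuv → nuvovi, pas → pasovi) add -ovi.
The other pattern: stems with 3 vowels insert -al- after the first vowel.
So miw → miwovi.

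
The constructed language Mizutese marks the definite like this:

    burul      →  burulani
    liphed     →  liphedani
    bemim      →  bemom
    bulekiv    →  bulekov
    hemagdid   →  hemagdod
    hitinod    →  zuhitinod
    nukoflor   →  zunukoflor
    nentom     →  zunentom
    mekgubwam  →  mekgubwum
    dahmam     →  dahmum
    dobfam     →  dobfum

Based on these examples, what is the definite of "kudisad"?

kudisud

liphed and hemagdid both end in -d yet inflect differently (liphedani, hemagdod), so the final letter is not what conditions the rule; the last vowel is.
"kudisad" has last vowel 'a'. The stems whose last vowel is 'a' (mekgubwam → mekgubwum, dahmam → dahmum, dobfam → dobfum) change the last vowel to 'u'.
The other patterns: stems whose last vowel is 'e' or 'u' add -ani; stems whose last vowel is 'i' change the last vowel to 'o'; stems whose last vowel is 'o' add the prefix zu-.
So kudisad → kudisud.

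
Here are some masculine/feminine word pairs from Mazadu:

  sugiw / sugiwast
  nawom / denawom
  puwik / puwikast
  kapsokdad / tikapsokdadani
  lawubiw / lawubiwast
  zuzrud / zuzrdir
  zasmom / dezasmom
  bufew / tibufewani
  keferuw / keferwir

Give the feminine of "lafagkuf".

keferuw and lawubiw both end in -w yet inflect differently (keferwir, lawubiwast), so the final letter is not what conditions the rule; the last vowel is.
"lafagkuf" has last vowel 'u'. The stems whose last vowel is 'u' (keferuw → keferwir, zuzrud → zuzrdir) delete the last vowel and add -ir.
So lafagkuf → lafagkfir.

lafagkfir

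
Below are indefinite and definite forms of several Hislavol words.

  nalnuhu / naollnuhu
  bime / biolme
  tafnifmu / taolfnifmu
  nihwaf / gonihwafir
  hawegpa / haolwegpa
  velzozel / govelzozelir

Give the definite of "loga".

loolga

nihwaf and hawegpa both have last vowel 'a' yet inflect differently (gonihwafir, haolwegpa), so the last vowel is not what conditions the rule; whether the stem ends in a vowel or a consonant is.
"loga" ends in a vowel. The stems ending in a vowel (hawegpa → haolwegpa, nalnuhu → naollnuhu, bime → biolme) insert -ol- after the first vowel.
The other pattern: stems ending in a consonant add go- … -ir around the stem.
So loga → loolga.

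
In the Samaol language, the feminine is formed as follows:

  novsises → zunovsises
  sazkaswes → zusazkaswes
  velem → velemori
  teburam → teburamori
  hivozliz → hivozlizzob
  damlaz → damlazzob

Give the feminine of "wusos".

zuwusos

novsises and velem both have last vowel 'e' yet inflect differently (zunovsises, velemori), so the last vowel is not what conditions the rule; the final letter is.
"wusos" ends in -s. The stems ending in -s (novsises → zunovsises, sazkaswes → zusazkaswes) add the prefix zu-.
The other patterns: stems ending in -m add -ori; stems ending in -z double the final consonant and add -ob.
So wusos → zuwusos.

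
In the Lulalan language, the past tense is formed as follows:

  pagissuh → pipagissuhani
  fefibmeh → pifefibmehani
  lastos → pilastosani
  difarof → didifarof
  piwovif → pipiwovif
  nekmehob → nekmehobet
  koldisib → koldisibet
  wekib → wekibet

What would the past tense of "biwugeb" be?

lastos and difarof both have last vowel 'o' yet inflect differently (pilastosani, didifarof), so the last vowel is not what conditions the rule; the final letter is.
"biwugeb" ends in -b. The stems ending in -b (nekmehob → nekmehobet, koldisib → koldisibet, wekib → wekibet) add -et.
So biwugeb → biwugebet.

biwugebet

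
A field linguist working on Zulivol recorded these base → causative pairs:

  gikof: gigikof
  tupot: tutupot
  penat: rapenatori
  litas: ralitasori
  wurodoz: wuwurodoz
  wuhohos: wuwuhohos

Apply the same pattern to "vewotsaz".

ravewotsazori

"vewotsaz" has last vowel 'a'. The stems whose last vowel is 'a' (litas → ralitasori, penat → rapenatori) add ra- … -ori around the stem.
The other pattern: stems whose last vowel is 'o' repeat the first consonant+vowel as a prefix.
So vewotsaz → ravewotsazori.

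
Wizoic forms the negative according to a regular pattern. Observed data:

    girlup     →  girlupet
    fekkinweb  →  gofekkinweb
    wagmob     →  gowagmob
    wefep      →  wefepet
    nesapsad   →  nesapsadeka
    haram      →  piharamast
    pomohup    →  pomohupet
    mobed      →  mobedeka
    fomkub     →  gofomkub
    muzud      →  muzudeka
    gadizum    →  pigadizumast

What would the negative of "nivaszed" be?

nivaszedeka

"nivaszed" ends in -d. The stems ending in -d (nesapsad → nesapsadeka, mobed → mobedeka, muzud → muzudeka) add -eka.
So nivaszed → nivaszedeka.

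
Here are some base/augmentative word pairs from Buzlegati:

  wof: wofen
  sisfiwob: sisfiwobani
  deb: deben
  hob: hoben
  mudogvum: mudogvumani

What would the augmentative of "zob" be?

sisfiwob and hob both end in -b yet inflect differently (sisfiwobani, hoben), so the final letter is not what conditions the rule; the number of vowels is.
"zob" has 1 vowel. The stems with 1 vowel (hob → hoben, deb → deben, wof → wofen) add -en.
The other pattern: stems with 3 vowels add -ani.
So zob → zoben.

zoben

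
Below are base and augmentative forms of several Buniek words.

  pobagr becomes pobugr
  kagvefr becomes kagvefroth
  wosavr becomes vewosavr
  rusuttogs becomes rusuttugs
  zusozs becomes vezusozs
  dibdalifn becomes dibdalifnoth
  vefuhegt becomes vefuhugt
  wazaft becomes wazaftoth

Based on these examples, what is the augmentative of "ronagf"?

ronugf

wazaft and vefuhegt both end in -t yet inflect differently (wazaftoth, vefuhugt), so the final letter is not what conditions the rule; the second-to-last letter is.
"ronagf" has second-to-last letter 'g'. The stems whose second-to-last letter is 'g' (vefuhegt → vefuhugt, pobagr → pobugr, rusuttogs → rusuttugs) change the last vowel to 'u'.
The other patterns: stems whose second-to-last letter is 'f' add -oth; stems whose second-to-last letter is 'v' or 'z' add the prefix ve-.
So ronagf → ronugf.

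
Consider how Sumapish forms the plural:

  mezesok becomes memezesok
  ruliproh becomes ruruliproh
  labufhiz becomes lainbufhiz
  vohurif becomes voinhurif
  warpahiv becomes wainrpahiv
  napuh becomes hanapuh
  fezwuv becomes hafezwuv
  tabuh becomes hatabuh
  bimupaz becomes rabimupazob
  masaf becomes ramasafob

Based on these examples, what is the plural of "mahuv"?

ruliproh and napuh both end in -h yet inflect differently (ruruliproh, hanapuh), so the final letter is not what conditions the rule; the last vowel is.
"mahuv" has last vowel 'u'. The stems whose last vowel is 'u' (napuh → hanapuh, fezwuv → hafezwuv, tabuh → hatabuh) add the prefix ha-.
So mahuv → hamahuv.

hamahuv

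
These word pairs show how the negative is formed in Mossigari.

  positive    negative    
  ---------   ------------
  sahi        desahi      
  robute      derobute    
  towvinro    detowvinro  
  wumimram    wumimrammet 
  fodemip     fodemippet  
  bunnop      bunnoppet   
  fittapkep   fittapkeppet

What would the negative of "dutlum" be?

sahi and fodemip both have last vowel 'i' yet inflect differently (desahi, fodemippet), so the last vowel is not what conditions the rule; whether the stem ends in a vowel or a consonant is.
"dutlum" ends in a consonant. The stems ending in a consonant (wumimram → wumimrammet, fodemip → fodemippet, bunnop → bunnoppet) double the final consonant and add -et.
So dutlum → dutlummet.

dutlummet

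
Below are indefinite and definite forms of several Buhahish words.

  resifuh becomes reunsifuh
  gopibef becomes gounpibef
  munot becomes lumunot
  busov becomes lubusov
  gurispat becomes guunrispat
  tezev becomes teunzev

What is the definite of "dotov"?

ludotov

"dotov" has last vowel 'o'. The stems whose last vowel is 'o' (busov → lubusov, munot → lumunot) add the prefix lu-.
The other pattern: stems whose last vowel is 'a', 'e' or 'u' insert -un- after the first vowel.
So dotov → ludotov.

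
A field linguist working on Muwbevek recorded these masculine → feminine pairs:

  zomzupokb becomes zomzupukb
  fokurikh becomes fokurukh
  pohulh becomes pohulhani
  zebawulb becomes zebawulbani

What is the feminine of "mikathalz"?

mikathalzani

fokurikh and pohulh both end in -h yet inflect differently (fokurukh, pohulhani), so the final letter is not what conditions the rule; the second-to-last letter is.
"mikathalz" has second-to-last letter 'l'. The stems whose second-to-last letter is 'l' (pohulh → pohulhani, zebawulb → zebawulbani) add -ani.
The other pattern: stems whose second-to-last letter is 'k' change the last vowel to 'u'.
So mikathalz → mikathalzani.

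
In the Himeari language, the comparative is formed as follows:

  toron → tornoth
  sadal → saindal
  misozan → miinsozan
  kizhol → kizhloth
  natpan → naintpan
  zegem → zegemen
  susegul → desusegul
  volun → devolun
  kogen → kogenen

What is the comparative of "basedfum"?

debasedfum

misozan and kogen both end in -n yet inflect differently (miinsozan, kogenen), so the final letter is not what conditions the rule; the last vowel is.
"basedfum" has last vowel 'u'. The stems whose last vowel is 'u' (susegul → desusegul, volun → devolun) add the prefix de-.
The other patterns: stems whose last vowel is 'a' insert -in- after the first vowel; stems whose last vowel is 'e' add -en; stems whose last vowel is 'o' delete the last vowel and add -oth.
So basedfum → debasedfum.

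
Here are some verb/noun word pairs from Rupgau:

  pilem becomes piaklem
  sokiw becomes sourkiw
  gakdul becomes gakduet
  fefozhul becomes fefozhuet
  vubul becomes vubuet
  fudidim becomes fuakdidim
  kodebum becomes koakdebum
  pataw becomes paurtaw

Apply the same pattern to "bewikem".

"bewikem" ends in -m. The stems ending in -m (fudidim → fuakdidim, pilem → piaklem, kodebum → koakdebum) insert -ak- after the first vowel.
So bewikem → beakwikem.

beakwikem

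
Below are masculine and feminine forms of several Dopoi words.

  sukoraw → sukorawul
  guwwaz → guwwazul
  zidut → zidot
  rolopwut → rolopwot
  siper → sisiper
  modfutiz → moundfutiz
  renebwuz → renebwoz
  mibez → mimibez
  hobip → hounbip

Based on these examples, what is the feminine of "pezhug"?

guwwaz and modfutiz both end in -z yet inflect differently (guwwazul, moundfutiz), so the final letter is not what conditions the rule; the last vowel is.
"pezhug" has last vowel 'u'. The stems whose last vowel is 'u' (rolopwut → rolopwot, zidut → zidot, renebwuz → renebwoz) change the last vowel to 'o'.
The other patterns: stems whose last vowel is 'a' add -ul; stems whose last vowel is 'i' insert -un- after the first vowel; stems whose last vowel is 'e' repeat the first consonant+vowel as a prefix.
So pezhug → pezhog.

pezhog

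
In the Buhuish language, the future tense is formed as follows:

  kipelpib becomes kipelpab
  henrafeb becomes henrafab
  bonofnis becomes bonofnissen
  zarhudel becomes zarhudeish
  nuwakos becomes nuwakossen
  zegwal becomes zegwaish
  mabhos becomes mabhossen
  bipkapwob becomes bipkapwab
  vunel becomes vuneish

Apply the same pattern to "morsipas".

nuwakos and bipkapwob both have last vowel 'o' yet inflect differently (nuwakossen, bipkapwab), so the last vowel is not what conditions the rule; the final letter is.
"morsipas" ends in -s. The stems ending in -s (nuwakos → nuwakossen, mabhos → mabhossen, bonofnis → bonofnissen) double the final consonant and add -en.
So morsipas → morsipassen.

morsipassen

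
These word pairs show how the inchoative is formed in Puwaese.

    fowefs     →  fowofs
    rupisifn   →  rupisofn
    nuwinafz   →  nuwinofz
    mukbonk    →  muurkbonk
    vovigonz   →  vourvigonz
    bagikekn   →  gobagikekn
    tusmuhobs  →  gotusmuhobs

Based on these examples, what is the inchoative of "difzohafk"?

nuwinafz and vovigonz both end in -z yet inflect differently (nuwinofz, vourvigonz), so the final letter is not what conditions the rule; the second-to-last letter is.
"difzohafk" has second-to-last letter 'f'. The stems whose second-to-last letter is 'f' (fowefs → fowofs, rupisifn → rupisofn, nuwinafz → nuwinofz) change the last vowel to 'o'.
The other patterns: stems whose second-to-last letter is 'n' insert -ur- after the first vowel; stems whose second-to-last letter is 'b' or 'k' add the prefix go-.
So difzohafk → difzohofk.

difzohofk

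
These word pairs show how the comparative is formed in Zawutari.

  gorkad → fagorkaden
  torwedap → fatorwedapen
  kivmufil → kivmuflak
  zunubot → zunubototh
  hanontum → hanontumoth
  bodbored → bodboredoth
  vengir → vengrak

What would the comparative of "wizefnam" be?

fawizefnamen

"wizefnam" has last vowel 'a'. The stems whose last vowel is 'a' (gorkad → fagorkaden, torwedap → fatorwedapen) add fa- … -en around the stem.
So wizefnam → fawizefnamen.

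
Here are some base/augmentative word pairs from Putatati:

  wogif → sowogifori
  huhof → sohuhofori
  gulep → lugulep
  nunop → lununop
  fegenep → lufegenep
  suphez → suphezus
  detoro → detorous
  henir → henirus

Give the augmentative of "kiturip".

lukiturip

huhof and nunop both have last vowel 'o' yet inflect differently (sohuhofori, lununop), so the last vowel is not what conditions the rule; the final letter is.
"kiturip" ends in -p. The stems ending in -p (gulep → lugulep, nunop → lununop, fegenep → lufegenep) add the prefix lu-.
The other patterns: stems ending in -f add so- … -ori around the stem; stems ending in -o, -r or -z add -us.
So kiturip → lukiturip.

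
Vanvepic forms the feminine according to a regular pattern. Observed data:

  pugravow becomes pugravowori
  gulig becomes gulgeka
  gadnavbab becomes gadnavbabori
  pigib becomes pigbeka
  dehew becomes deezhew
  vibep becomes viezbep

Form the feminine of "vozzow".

pigib and gadnavbab both end in -b yet inflect differently (pigbeka, gadnavbabori), so the final letter is not what conditions the rule; the last vowel is.
"vozzow" has last vowel 'o'. The one such stem in the data (pugravow → pugravowori) adds -ori, so the same rule applies.
The other patterns: stems whose last vowel is 'e' insert -ez- after the first vowel; stems whose last vowel is 'i' delete the last vowel and add -eka.
So vozzow → vozzowori.

vozzowori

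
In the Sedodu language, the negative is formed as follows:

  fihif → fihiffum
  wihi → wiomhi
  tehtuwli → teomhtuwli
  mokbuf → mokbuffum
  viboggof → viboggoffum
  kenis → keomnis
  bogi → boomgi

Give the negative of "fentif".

fihif and bogi both have last vowel 'i' yet inflect differently (fihiffum, boomgi), so the last vowel is not what conditions the rule; the final letter is.
"fentif" ends in -f. The stems ending in -f (fihif → fihiffum, mokbuf → mokbuffum, viboggof → viboggoffum) double the final consonant and add -um.
So fentif → fentiffum.

fentiffum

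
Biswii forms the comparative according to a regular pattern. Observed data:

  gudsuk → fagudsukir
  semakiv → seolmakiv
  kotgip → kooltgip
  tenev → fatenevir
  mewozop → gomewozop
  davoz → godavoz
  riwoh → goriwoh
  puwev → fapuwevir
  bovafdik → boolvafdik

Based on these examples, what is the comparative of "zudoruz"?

fazudoruzir

"zudoruz" has last vowel 'u'. The one such stem in the data (gudsuk → fagudsukir) adds fa- … -ir around the stem, so the same rule applies.
So zudoruz → fazudoruzir.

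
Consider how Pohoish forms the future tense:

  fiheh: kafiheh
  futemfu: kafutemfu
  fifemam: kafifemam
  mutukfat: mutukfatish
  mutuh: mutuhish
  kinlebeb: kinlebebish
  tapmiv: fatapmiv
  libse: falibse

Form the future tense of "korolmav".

korolmavish

fiheh and mutuh both end in -h yet inflect differently (kafiheh, mutuhish), so the final letter is not what conditions the rule; the first letter is.
"korolmav" begins with k-. The one such stem in the data (kinlebeb → kinlebebish) adds -ish, so the same rule applies.
The other patterns: stems beginning with f- add the prefix ka-; stems beginning with l- or t- add the prefix fa-.
So korolmav → korolmavish.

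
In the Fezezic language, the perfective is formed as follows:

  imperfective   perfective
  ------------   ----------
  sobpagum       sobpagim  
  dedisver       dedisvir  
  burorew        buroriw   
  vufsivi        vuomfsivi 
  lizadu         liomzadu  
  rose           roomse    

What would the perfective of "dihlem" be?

sobpagum and lizadu both have last vowel 'u' yet inflect differently (sobpagim, liomzadu), so the last vowel is not what conditions the rule; whether the stem ends in a vowel or a consonant is.
"dihlem" ends in a consonant. The stems ending in a consonant (sobpagum → sobpagim, dedisver → dedisvir, burorew → buroriw) change the last vowel to 'i'.
So dihlem → dihlim.

dihlim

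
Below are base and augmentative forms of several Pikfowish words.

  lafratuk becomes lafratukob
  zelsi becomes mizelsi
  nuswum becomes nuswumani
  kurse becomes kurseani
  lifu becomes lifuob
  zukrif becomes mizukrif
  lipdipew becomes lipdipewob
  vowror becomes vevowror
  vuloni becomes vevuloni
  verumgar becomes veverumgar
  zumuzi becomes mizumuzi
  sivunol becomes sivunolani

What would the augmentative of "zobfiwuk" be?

zelsi and vuloni both end in -i yet inflect differently (mizelsi, vevuloni), so the final letter is not what conditions the rule; the first letter is.
"zobfiwuk" begins with z-. The stems beginning with z- (zelsi → mizelsi, zukrif → mizukrif, zumuzi → mizumuzi) add the prefix mi-.
So zobfiwuk → mizobfiwuk.

mizobfiwuk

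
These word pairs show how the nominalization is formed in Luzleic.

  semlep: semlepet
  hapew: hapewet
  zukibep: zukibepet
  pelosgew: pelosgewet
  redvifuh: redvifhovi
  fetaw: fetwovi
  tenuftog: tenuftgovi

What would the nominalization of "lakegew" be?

lakegewet

"lakegew" has last vowel 'e'. The stems whose last vowel is 'e' (semlep → semlepet, hapew → hapewet, zukibep → zukibepet) add -et.
So lakegew → lakegewet.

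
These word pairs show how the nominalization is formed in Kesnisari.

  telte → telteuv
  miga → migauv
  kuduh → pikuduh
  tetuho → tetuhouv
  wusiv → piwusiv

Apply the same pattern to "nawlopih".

"nawlopih" ends in a consonant. The stems ending in a consonant (kuduh → pikuduh, wusiv → piwusiv) add the prefix pi-.
So nawlopih → pinawlopih.

pinawlopih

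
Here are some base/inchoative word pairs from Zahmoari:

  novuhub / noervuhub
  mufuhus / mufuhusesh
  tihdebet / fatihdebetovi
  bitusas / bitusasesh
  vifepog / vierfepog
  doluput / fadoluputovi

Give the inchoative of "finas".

finasesh

"finas" ends in -s. The stems ending in -s (bitusas → bitusasesh, mufuhus → mufuhusesh) add -esh.
So finas → finasesh.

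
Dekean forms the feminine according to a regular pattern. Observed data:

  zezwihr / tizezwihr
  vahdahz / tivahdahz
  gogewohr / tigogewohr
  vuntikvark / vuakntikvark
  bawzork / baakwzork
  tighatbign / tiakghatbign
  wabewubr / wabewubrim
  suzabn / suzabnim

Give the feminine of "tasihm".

zezwihr and wabewubr both end in -r yet inflect differently (tizezwihr, wabewubrim), so the final letter is not what conditions the rule; the second-to-last letter is.
"tasihm" has second-to-last letter 'h'. The stems whose second-to-last letter is 'h' (zezwihr → tizezwihr, vahdahz → tivahdahz, gogewohr → tigogewohr) add the prefix ti-.
The other patterns: stems whose second-to-last letter is 'g' or 'r' insert -ak- after the first vowel; stems whose second-to-last letter is 'b' add -im.
So tasihm → titasihm.

titasihm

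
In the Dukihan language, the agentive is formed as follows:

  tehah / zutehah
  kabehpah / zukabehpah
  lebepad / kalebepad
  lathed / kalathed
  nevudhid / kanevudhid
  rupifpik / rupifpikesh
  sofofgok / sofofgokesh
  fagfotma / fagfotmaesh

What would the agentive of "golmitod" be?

kagolmitod

"golmitod" ends in -d. The stems ending in -d (lebepad → kalebepad, lathed → kalathed, nevudhid → kanevudhid) add the prefix ka-.
The other patterns: stems ending in -h add the prefix zu-; stems ending in -a or -k add -esh.
So golmitod → kagolmitod.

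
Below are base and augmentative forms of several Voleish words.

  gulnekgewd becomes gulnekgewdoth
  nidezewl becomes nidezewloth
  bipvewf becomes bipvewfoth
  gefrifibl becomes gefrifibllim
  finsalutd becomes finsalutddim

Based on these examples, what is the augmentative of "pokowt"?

"pokowt" has second-to-last letter 'w'. The stems whose second-to-last letter is 'w' (gulnekgewd → gulnekgewdoth, bipvewf → bipvewfoth, nidezewl → nidezewloth) add -oth.
The other pattern: stems whose second-to-last letter is 'b' or 't' double the final consonant and add -im.
So pokowt → pokowtoth.

pokowtoth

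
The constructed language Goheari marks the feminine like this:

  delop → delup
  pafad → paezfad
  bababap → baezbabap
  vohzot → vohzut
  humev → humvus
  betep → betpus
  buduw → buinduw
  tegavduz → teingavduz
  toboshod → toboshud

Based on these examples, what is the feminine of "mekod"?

mekud

pafad and toboshod both end in -d yet inflect differently (paezfad, toboshud), so the final letter is not what conditions the rule; the last vowel is.
"mekod" has last vowel 'o'. The stems whose last vowel is 'o' (toboshod → toboshud, delop → delup, vohzot → vohzut) change the last vowel to 'u'.
So mekod → mekud.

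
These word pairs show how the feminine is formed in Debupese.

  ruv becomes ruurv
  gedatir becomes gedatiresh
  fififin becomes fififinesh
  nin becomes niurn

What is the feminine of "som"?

"som" has 1 vowel. The stems with 1 vowel (ruv → ruurv, nin → niurn) insert -ur- after the first vowel.
The other pattern: stems with 3 vowels add -esh.
So som → sourm.

sourm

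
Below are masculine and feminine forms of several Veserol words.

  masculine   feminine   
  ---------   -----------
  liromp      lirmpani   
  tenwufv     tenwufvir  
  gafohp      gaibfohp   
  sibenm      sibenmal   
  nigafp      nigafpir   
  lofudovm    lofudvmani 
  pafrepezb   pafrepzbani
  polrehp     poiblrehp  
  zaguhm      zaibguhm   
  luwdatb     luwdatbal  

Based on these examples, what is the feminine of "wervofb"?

sibenm and zaguhm both end in -m yet inflect differently (sibenmal, zaibguhm), so the final letter is not what conditions the rule; the second-to-last letter is.
"wervofb" has second-to-last letter 'f'. The stems whose second-to-last letter is 'f' (tenwufv → tenwufvir, nigafp → nigafpir) add -ir.
The other patterns: stems whose second-to-last letter is 'n' or 't' add -al; stems whose second-to-last letter is 'h' insert -ib- after the first vowel; stems whose second-to-last letter is 'm', 'v' or 'z' delete the last vowel and add -ani.
So wervofb → wervofbir.

wervofbir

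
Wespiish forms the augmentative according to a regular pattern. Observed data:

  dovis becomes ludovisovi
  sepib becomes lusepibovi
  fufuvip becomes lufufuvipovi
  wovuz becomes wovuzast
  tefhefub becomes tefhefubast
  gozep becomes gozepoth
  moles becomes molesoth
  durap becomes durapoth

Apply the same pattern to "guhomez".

sepib and tefhefub both end in -b yet inflect differently (lusepibovi, tefhefubast), so the final letter is not what conditions the rule; the last vowel is.
"guhomez" has last vowel 'e'. The stems whose last vowel is 'e' (gozep → gozepoth, moles → molesoth) add -oth.
So guhomez → guhomezoth.

guhomezoth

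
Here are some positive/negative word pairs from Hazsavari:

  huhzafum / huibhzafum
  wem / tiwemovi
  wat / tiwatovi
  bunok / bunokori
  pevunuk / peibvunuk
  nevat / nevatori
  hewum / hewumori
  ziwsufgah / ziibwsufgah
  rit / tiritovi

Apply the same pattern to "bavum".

bavumori

"bavum" has 2 vowels. The stems with 2 vowels (hewum → hewumori, nevat → nevatori, bunok → bunokori) add -ori.
So bavum → bavumori.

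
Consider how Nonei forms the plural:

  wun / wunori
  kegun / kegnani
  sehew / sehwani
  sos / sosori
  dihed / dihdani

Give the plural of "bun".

bunori

wun and kegun both end in -n yet inflect differently (wunori, kegnani), so the final letter is not what conditions the rule; the number of vowels is.
"bun" has 1 vowel. The stems with 1 vowel (wun → wunori, sos → sosori) add -ori.
The other pattern: stems with 2 vowels delete the last vowel and add -ani.
So bun → bunori.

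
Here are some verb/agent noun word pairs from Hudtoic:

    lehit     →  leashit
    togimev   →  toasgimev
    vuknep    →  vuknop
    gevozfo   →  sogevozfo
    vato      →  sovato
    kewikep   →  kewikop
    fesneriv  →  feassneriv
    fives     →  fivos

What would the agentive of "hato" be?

sohato

togimev and vuknep both have last vowel 'e' yet inflect differently (toasgimev, vuknop), so the last vowel is not what conditions the rule; the final letter is.
"hato" ends in -o. The stems ending in -o (gevozfo → sogevozfo, vato → sovato) add the prefix so-.
The other patterns: stems ending in -t or -v insert -as- after the first vowel; stems ending in -p or -s change the last vowel to 'o'.
So hato → sohato.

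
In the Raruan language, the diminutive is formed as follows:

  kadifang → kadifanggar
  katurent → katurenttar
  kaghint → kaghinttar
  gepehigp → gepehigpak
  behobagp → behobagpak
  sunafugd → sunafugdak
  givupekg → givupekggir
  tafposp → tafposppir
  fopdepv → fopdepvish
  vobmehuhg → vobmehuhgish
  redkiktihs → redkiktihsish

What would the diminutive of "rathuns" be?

rathunssar

kadifang and givupekg both end in -g yet inflect differently (kadifanggar, givupekggir), so the final letter is not what conditions the rule; the second-to-last letter is.
"rathuns" has second-to-last letter 'n'. The stems whose second-to-last letter is 'n' (kadifang → kadifanggar, katurent → katurenttar, kaghint → kaghinttar) double the final consonant and add -ar.
The other patterns: stems whose second-to-last letter is 'g' add -ak; stems whose second-to-last letter is 'k' or 's' double the final consonant and add -ir; stems whose second-to-last letter is 'h' or 'p' add -ish.
So rathuns → rathunssar.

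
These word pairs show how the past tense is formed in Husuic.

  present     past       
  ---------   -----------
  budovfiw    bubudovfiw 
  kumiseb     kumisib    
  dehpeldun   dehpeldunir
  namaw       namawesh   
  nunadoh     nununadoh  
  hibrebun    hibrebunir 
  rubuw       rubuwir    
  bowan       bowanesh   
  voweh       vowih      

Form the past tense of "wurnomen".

wurnomin

budovfiw and namaw both end in -w yet inflect differently (bubudovfiw, namawesh), so the final letter is not what conditions the rule; the last vowel is.
"wurnomen" has last vowel 'e'. The stems whose last vowel is 'e' (voweh → vowih, kumiseb → kumisib) change the last vowel to 'i'.
The other patterns: stems whose last vowel is 'i' or 'o' repeat the first consonant+vowel as a prefix; stems whose last vowel is 'a' add -esh; stems whose last vowel is 'u' add -ir.
So wurnomen → wurnomin.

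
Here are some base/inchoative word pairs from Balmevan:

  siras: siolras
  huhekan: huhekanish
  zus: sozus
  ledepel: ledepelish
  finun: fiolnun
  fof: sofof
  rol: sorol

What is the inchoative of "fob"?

sofob

zus and siras both end in -s yet inflect differently (sozus, siolras), so the final letter is not what conditions the rule; the number of vowels is.
"fob" has 1 vowel. The stems with 1 vowel (fof → sofof, zus → sozus, rol → sorol) add the prefix so-.
The other patterns: stems with 2 vowels insert -ol- after the first vowel; stems with 3 vowels add -ish.
So fob → sofob.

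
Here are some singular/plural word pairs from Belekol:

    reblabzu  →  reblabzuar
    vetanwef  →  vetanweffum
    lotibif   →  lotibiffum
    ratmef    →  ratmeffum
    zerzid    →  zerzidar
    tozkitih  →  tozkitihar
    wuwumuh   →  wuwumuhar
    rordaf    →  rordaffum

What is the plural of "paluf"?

paluffum

lotibif and tozkitih both have last vowel 'i' yet inflect differently (lotibiffum, tozkitihar), so the last vowel is not what conditions the rule; the final letter is.
"paluf" ends in -f. The stems ending in -f (lotibif → lotibiffum, ratmef → ratmeffum, rordaf → rordaffum) double the final consonant and add -um.
So paluf → paluffum.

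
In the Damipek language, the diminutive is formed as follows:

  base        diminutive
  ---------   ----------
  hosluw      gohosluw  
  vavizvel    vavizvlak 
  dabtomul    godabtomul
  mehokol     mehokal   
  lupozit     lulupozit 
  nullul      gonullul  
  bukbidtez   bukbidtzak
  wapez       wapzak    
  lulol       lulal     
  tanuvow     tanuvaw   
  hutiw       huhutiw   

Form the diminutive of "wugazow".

wugazaw

vavizvel and lulol both end in -l yet inflect differently (vavizvlak, lulal), so the final letter is not what conditions the rule; the last vowel is.
"wugazow" has last vowel 'o'. The stems whose last vowel is 'o' (lulol → lulal, tanuvow → tanuvaw, mehokol → mehokal) change the last vowel to 'a'.
The other patterns: stems whose last vowel is 'e' delete the last vowel and add -ak; stems whose last vowel is 'i' repeat the first consonant+vowel as a prefix; stems whose last vowel is 'u' add the prefix go-.
So wugazow → wugazaw.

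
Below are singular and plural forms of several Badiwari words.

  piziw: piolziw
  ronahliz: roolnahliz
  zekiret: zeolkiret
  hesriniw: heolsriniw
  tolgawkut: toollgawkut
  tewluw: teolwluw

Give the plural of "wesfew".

Every pair shown (piziw → piolziw, ronahliz → roolnahliz, zekiret → zeolkiret, …) follows the same rule: insert -ol- after the first vowel.
So wesfew → weolsfew.

weolsfew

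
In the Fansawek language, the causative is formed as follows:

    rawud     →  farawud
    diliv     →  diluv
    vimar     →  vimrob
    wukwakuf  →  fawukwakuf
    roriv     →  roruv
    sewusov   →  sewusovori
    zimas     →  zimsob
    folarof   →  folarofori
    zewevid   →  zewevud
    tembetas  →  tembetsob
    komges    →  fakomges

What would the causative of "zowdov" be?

zewevid and rawud both end in -d yet inflect differently (zewevud, farawud), so the final letter is not what conditions the rule; the last vowel is.
"zowdov" has last vowel 'o'. The stems whose last vowel is 'o' (sewusov → sewusovori, folarof → folarofori) add -ori.
So zowdov → zowdovori.

zowdovori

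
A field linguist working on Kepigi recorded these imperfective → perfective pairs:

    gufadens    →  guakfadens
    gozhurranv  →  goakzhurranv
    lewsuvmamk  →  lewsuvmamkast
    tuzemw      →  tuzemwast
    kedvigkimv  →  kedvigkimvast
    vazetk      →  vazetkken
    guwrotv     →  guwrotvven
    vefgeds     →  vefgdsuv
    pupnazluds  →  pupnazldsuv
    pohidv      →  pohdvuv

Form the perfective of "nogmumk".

nogmumkast

"nogmumk" has second-to-last letter 'm'. The stems whose second-to-last letter is 'm' (lewsuvmamk → lewsuvmamkast, tuzemw → tuzemwast, kedvigkimv → kedvigkimvast) add -ast.
So nogmumk → nogmumkast.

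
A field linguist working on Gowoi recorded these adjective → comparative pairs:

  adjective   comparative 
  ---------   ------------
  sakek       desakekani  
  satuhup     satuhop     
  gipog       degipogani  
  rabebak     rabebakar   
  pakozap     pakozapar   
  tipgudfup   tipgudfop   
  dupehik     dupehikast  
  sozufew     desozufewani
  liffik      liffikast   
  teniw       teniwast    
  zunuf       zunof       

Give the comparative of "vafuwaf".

satuhup and pakozap both end in -p yet inflect differently (satuhop, pakozapar), so the final letter is not what conditions the rule; the last vowel is.
"vafuwaf" has last vowel 'a'. The stems whose last vowel is 'a' (rabebak → rabebakar, pakozap → pakozapar) add -ar.
The other patterns: stems whose last vowel is 'u' change the last vowel to 'o'; stems whose last vowel is 'i' add -ast; stems whose last vowel is 'e' or 'o' add de- … -ani around the stem.
So vafuwaf → vafuwafar.

vafuwafar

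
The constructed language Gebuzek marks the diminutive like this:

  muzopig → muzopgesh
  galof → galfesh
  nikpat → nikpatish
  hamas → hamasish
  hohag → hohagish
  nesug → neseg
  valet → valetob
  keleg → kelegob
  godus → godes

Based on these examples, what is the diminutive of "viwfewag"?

viwfewagish

hohag and muzopig both end in -g yet inflect differently (hohagish, muzopgesh), so the final letter is not what conditions the rule; the last vowel is.
"viwfewag" has last vowel 'a'. The stems whose last vowel is 'a' (hamas → hamasish, nikpat → nikpatish, hohag → hohagish) add -ish.
The other patterns: stems whose last vowel is 'i' or 'o' delete the last vowel and add -esh; stems whose last vowel is 'u' change the last vowel to 'e'; stems whose last vowel is 'e' add -ob.
So viwfewag → viwfewagish.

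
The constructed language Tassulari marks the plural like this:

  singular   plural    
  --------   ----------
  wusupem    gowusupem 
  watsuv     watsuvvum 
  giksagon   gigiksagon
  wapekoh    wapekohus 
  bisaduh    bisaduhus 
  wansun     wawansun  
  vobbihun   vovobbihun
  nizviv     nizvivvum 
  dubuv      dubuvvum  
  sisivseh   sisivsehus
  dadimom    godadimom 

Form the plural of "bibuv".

watsuv and wansun both have last vowel 'u' yet inflect differently (watsuvvum, wawansun), so the last vowel is not what conditions the rule; the final letter is.
"bibuv" ends in -v. The stems ending in -v (watsuv → watsuvvum, dubuv → dubuvvum, nizviv → nizvivvum) double the final consonant and add -um.
So bibuv → bibuvvum.

bibuvvum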